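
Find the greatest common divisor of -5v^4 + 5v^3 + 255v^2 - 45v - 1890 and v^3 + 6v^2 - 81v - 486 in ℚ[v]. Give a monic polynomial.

v + 6

Euclidean algorithm in ℚ[v]:
  -5v^4 + 5v^3 + 255v^2 - 45v - 1890 = (-5v + 35)(v^3 + 6v^2 - 81v - 486) + (-360v^2 + 360v + 15120)
  v^3 + 6v^2 - 81v - 486 = (-(1/360)v - 7/360)(-360v^2 + 360v + 15120) + (-32v - 192)
  -360v^2 + 360v + 15120 = ((45/4)v - 315/4)(-32v - 192) + (0)
Last nonzero remainder: -32v - 192. Dividing through by -32 gives the monic gcd v + 6.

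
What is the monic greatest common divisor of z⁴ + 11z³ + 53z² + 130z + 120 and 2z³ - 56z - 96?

z² + 6z + 8

Apply the Euclidean algorithm:
  z⁴ + 11z³ + 53z² + 130z + 120 = ((1/2)z + 11/2)(2z³ - 56z - 96) + (81z² + 486z + 648)
  2z³ - 56z - 96 = ((2/81)z - 4/27)(81z² + 486z + 648) + (0)
Last nonzero remainder: 81z² + 486z + 648. Dividing through by 81 gives the monic gcd z² + 6z + 8.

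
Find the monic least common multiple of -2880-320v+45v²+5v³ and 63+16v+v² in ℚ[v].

Repeated division with remainder:
  5v³+45v²-320v-2880 = (5v-35)(v²+16v+63) + (-75v-675)
  v²+16v+63 = (-(1/75)v-7/75)(-75v-675) + (0)
Last nonzero remainder: -75v-675. Dividing through by -75 gives the monic gcd v+9.
Then lcm(f, g) = f·g / gcd(f, g); expanding and making the result monic gives the answer.

-4032-1024v-v²+16v³+v⁴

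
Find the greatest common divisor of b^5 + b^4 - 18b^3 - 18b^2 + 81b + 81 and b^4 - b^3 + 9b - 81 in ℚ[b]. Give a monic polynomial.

b^2 - 9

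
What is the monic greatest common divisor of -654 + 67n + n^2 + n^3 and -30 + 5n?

-6 + n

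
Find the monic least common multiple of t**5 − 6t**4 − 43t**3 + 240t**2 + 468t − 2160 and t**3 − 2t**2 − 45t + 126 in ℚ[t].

Euclidean algorithm in ℚ[t]:
  t**5 − 6t**4 − 43t**3 + 240t**2 + 468t − 2160 = (t**2 − 4t − 6)(t**3 − 2t**2 − 45t + 126) + (−78t**2 + 702t − 1404)
  t**3 − 2t**2 − 45t + 126 = (−(1/78)t − 7/78)(−78t**2 + 702t − 1404) + (0)
Last nonzero remainder: −78t**2 + 702t − 1404. Dividing through by −78 gives the monic gcd t**2 − 9t + 18.
Then lcm(f, g) = f·g / gcd(f, g); expanding and making the result monic gives the answer.

t**6 + t**5 − 85t**4 − 61t**3 + 2148t**2 + 1116t − 15120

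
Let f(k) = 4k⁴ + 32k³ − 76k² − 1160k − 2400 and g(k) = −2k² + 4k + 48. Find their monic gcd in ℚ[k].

k² − 2k − 24

By polynomial division,
  4k⁴ + 32k³ − 76k² − 1160k − 2400 = (−2k² − 20k − 50)(−2k² + 4k + 48) + (0)
Last nonzero remainder: −2k² + 4k + 48. Dividing through by −2 gives the monic gcd k² − 2k − 24.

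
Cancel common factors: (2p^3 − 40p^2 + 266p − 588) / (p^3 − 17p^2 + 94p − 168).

(2p − 14)/(p − 4)

By polynomial division,
  2p^3 − 40p^2 + 266p − 588 = (2)(p^3 − 17p^2 + 94p − 168) + (−6p^2 + 78p − 252)
  p^3 − 17p^2 + 94p − 168 = (−(1/6)p + 2/3)(−6p^2 + 78p − 252) + (0)
Last nonzero remainder: −6p^2 + 78p − 252. Dividing through by −6 gives the monic gcd p^2 − 13p + 42.
Cancel p^2 − 13p + 42 from numerator and denominator to get the reduced form.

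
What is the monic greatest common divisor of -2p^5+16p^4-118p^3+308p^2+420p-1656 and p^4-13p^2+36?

Apply the Euclidean algorithm:
  -2p^5+16p^4-118p^3+308p^2+420p-1656 = (-2p+16)(p^4-13p^2+36) + (-144p^3+516p^2+492p-2232)
  p^4-13p^2+36 = (-(1/144)p-43/1728)(-144p^3+516p^2+492p-2232) + ((469/144)p^2-(469/144)p-469/24)
  -144p^3+516p^2+492p-2232 = (-(20736/469)p+53568/469)((469/144)p^2-(469/144)p-469/24) + (0)
Last nonzero remainder: (469/144)p^2-(469/144)p-469/24. Dividing through by 469/144 gives the monic gcd p^2-p-6.

p^2-p-6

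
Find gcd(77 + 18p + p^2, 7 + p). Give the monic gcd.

Euclidean algorithm in ℚ[p]:
  p^2 + 18p + 77 = (p + 11)(p + 7) + (0)
The last nonzero remainder p + 7 is already monic.

7 + p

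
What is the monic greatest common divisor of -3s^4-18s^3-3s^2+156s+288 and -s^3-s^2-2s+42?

s-3

Repeated division with remainder:
  -3s^4-18s^3-3s^2+156s+288 = (3s+15)(-s^3-s^2-2s+42) + (18s^2+60s-342)
  -s^3-s^2-2s+42 = (-(1/18)s+7/54)(18s^2+60s-342) + (-(259/9)s+259/3)
  18s^2+60s-342 = (-(162/259)s-1026/259)(-(259/9)s+259/3) + (0)
Last nonzero remainder: -(259/9)s+259/3. Dividing through by -259/9 gives the monic gcd s-3.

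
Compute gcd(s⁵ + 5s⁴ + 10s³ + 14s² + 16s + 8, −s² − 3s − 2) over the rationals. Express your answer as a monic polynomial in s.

Euclidean algorithm in ℚ[s]:
  s⁵ + 5s⁴ + 10s³ + 14s² + 16s + 8 = (−s³ − 2s² − 2s − 4)(−s² − 3s − 2) + (0)
Last nonzero remainder: −s² − 3s − 2. Dividing through by −1 gives the monic gcd s² + 3s + 2.

s² + 3s + 2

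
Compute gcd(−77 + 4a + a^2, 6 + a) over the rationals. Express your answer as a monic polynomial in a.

1

Apply the Euclidean algorithm:
  a^2 + 4a − 77 = (a − 2)(a + 6) + (−65)
  a + 6 = (−(1/65)a − 6/65)(−65) + (0)
The last nonzero remainder is the constant −65, so the polynomials are coprime and gcd = 1.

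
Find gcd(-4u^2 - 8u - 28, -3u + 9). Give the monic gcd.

1

By polynomial division,
  -4u^2 - 8u - 28 = ((4/3)u + 20/3)(-3u + 9) + (-88)
  -3u + 9 = ((3/88)u - 9/88)(-88) + (0)
The last nonzero remainder is the constant -88, so the polynomials are coprime and gcd = 1.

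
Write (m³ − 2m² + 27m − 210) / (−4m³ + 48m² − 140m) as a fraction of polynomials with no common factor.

(−m² − 3m − 42)/(4m² − 28m)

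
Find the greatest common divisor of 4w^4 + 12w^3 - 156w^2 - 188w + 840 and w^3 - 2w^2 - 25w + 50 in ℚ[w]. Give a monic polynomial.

w^2 - 7w + 10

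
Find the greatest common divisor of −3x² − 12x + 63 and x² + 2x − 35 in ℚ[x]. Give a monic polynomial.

Euclidean algorithm in ℚ[x]:
  −3x² − 12x + 63 = (−3)(x² + 2x − 35) + (−6x − 42)
  x² + 2x − 35 = (−(1/6)x + 5/6)(−6x − 42) + (0)
Last nonzero remainder: −6x − 42. Dividing through by −6 gives the monic gcd x + 7.

x + 7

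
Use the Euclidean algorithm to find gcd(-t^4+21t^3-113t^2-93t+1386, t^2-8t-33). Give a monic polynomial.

t^2-8t-33

Repeated division with remainder:
  -t^4+21t^3-113t^2-93t+1386 = (-t^2+13t-42)(t^2-8t-33) + (0)
The last nonzero remainder t^2-8t-33 is already monic.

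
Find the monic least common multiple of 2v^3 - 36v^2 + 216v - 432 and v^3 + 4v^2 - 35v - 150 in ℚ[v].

v^5 - 8v^4 - 47v^3 + 414v^2 + 540v - 5400

By polynomial division,
  2v^3 - 36v^2 + 216v - 432 = (2)(v^3 + 4v^2 - 35v - 150) + (-44v^2 + 286v - 132)
  v^3 + 4v^2 - 35v - 150 = (-(1/44)v - 21/88)(-44v^2 + 286v - 132) + ((121/4)v - 363/2)
  -44v^2 + 286v - 132 = (-(16/11)v + 8/11)((121/4)v - 363/2) + (0)
Last nonzero remainder: (121/4)v - 363/2. Dividing through by 121/4 gives the monic gcd v - 6.
Then lcm(f, g) = f·g / gcd(f, g); expanding and making the result monic gives the answer.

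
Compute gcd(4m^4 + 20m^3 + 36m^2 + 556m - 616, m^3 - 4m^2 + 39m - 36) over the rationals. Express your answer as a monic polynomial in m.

By polynomial division,
  4m^4 + 20m^3 + 36m^2 + 556m - 616 = (4m + 36)(m^3 - 4m^2 + 39m - 36) + (24m^2 - 704m + 680)
  m^3 - 4m^2 + 39m - 36 = ((1/24)m + 19/18)(24m^2 - 704m + 680) + ((6784/9)m - 6784/9)
  24m^2 - 704m + 680 = ((27/848)m - 765/848)((6784/9)m - 6784/9) + (0)
Last nonzero remainder: (6784/9)m - 6784/9. Dividing through by 6784/9 gives the monic gcd m - 1.

m - 1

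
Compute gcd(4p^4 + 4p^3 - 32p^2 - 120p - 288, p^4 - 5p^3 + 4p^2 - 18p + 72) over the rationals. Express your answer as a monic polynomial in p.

Repeated division with remainder:
  4p^4 + 4p^3 - 32p^2 - 120p - 288 = (4)(p^4 - 5p^3 + 4p^2 - 18p + 72) + (24p^3 - 48p^2 - 48p - 576)
  p^4 - 5p^3 + 4p^2 - 18p + 72 = ((1/24)p - 1/8)(24p^3 - 48p^2 - 48p - 576) + (0)
Last nonzero remainder: 24p^3 - 48p^2 - 48p - 576. Dividing through by 24 gives the monic gcd p^3 - 2p^2 - 2p - 24.

p^3 - 2p^2 - 2p - 24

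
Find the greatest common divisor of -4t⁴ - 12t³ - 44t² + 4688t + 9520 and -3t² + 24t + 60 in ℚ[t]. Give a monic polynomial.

t² - 8t - 20

By polynomial division,
  -4t⁴ - 12t³ - 44t² + 4688t + 9520 = ((4/3)t² + (44/3)t + 476/3)(-3t² + 24t + 60) + (0)
Last nonzero remainder: -3t² + 24t + 60. Dividing through by -3 gives the monic gcd t² - 8t - 20.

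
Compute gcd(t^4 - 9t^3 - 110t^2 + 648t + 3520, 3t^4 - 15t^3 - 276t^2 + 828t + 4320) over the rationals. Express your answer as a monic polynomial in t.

By polynomial division,
  t^4 - 9t^3 - 110t^2 + 648t + 3520 = (1/3)(3t^4 - 15t^3 - 276t^2 + 828t + 4320) + (-4t^3 - 18t^2 + 372t + 2080)
  3t^4 - 15t^3 - 276t^2 + 828t + 4320 = (-(3/4)t + 57/8)(-4t^3 - 18t^2 + 372t + 2080) + ((525/4)t^2 - (525/2)t - 10500)
  -4t^3 - 18t^2 + 372t + 2080 = (-(16/525)t - 104/525)((525/4)t^2 - (525/2)t - 10500) + (0)
Last nonzero remainder: (525/4)t^2 - (525/2)t - 10500. Dividing through by 525/4 gives the monic gcd t^2 - 2t - 80.

t^2 - 2t - 80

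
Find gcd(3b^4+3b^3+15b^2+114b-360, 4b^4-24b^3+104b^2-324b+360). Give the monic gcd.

Repeated division with remainder:
  3b^4+3b^3+15b^2+114b-360 = (3/4)(4b^4-24b^3+104b^2-324b+360) + (21b^3-63b^2+357b-630)
  4b^4-24b^3+104b^2-324b+360 = ((4/21)b-4/7)(21b^3-63b^2+357b-630) + (0)
Last nonzero remainder: 21b^3-63b^2+357b-630. Dividing through by 21 gives the monic gcd b^3-3b^2+17b-30.

b^3-3b^2+17b-30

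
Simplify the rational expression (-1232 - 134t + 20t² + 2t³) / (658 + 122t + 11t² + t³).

(-176 + 6t + 2t²)/(94 + 4t + t²)

Euclidean algorithm in ℚ[t]:
  2t³ + 20t² - 134t - 1232 = (2)(t³ + 11t² + 122t + 658) + (-2t² - 378t - 2548)
  t³ + 11t² + 122t + 658 = (-(1/2)t + 89)(-2t² - 378t - 2548) + (32490t + 227430)
  -2t² - 378t - 2548 = (-(1/16245)t - 182/16245)(32490t + 227430) + (0)
Last nonzero remainder: 32490t + 227430. Dividing through by 32490 gives the monic gcd t + 7.
Cancel t + 7 from numerator and denominator to get the reduced form.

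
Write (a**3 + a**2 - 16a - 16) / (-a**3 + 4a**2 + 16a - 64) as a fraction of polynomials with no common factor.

(-a - 1)/(a - 4)

Repeated division with remainder:
  a**3 + a**2 - 16a - 16 = (-1)(-a**3 + 4a**2 + 16a - 64) + (5a**2 - 80)
  -a**3 + 4a**2 + 16a - 64 = (-(1/5)a + 4/5)(5a**2 - 80) + (0)
Last nonzero remainder: 5a**2 - 80. Dividing through by 5 gives the monic gcd a**2 - 16.
Cancel a**2 - 16 from numerator and denominator to get the reduced form.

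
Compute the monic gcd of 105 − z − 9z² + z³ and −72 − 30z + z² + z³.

3 + z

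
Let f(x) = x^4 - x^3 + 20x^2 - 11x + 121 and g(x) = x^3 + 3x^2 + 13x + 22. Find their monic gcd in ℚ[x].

x^2 + x + 11

Apply the Euclidean algorithm:
  x^4 - x^3 + 20x^2 - 11x + 121 = (x - 4)(x^3 + 3x^2 + 13x + 22) + (19x^2 + 19x + 209)
  x^3 + 3x^2 + 13x + 22 = ((1/19)x + 2/19)(19x^2 + 19x + 209) + (0)
Last nonzero remainder: 19x^2 + 19x + 209. Dividing through by 19 gives the monic gcd x^2 + x + 11.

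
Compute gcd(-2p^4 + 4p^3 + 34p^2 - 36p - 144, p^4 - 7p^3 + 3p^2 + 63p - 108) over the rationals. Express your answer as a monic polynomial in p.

Repeated division with remainder:
  -2p^4 + 4p^3 + 34p^2 - 36p - 144 = (-2)(p^4 - 7p^3 + 3p^2 + 63p - 108) + (-10p^3 + 40p^2 + 90p - 360)
  p^4 - 7p^3 + 3p^2 + 63p - 108 = (-(1/10)p + 3/10)(-10p^3 + 40p^2 + 90p - 360) + (0)
Last nonzero remainder: -10p^3 + 40p^2 + 90p - 360. Dividing through by -10 gives the monic gcd p^3 - 4p^2 - 9p + 36.

p^3 - 4p^2 - 9p + 36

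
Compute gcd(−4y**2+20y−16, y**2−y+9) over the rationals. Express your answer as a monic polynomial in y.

1

Euclidean algorithm in ℚ[y]:
  −4y**2+20y−16 = (−4)(y**2−y+9) + (16y+20)
  y**2−y+9 = ((1/16)y−9/64)(16y+20) + (189/16)
  16y+20 = ((256/189)y+320/189)(189/16) + (0)
The last nonzero remainder is the constant 189/16, so the polynomials are coprime and gcd = 1.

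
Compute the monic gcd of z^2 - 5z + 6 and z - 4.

1

By polynomial division,
  z^2 - 5z + 6 = (z - 1)(z - 4) + (2)
  z - 4 = ((1/2)z - 2)(2) + (0)
The last nonzero remainder is the constant 2, so the polynomials are coprime and gcd = 1.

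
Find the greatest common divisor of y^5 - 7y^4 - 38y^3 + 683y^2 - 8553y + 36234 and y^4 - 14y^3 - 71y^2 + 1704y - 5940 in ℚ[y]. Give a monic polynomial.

y^3 - 4y^2 - 111y + 594

Apply the Euclidean algorithm:
  y^5 - 7y^4 - 38y^3 + 683y^2 - 8553y + 36234 = (y + 7)(y^4 - 14y^3 - 71y^2 + 1704y - 5940) + (131y^3 - 524y^2 - 14541y + 77814)
  y^4 - 14y^3 - 71y^2 + 1704y - 5940 = ((1/131)y - 10/131)(131y^3 - 524y^2 - 14541y + 77814) + (0)
Last nonzero remainder: 131y^3 - 524y^2 - 14541y + 77814. Dividing through by 131 gives the monic gcd y^3 - 4y^2 - 111y + 594.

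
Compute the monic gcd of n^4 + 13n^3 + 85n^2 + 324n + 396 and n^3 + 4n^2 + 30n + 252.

Euclidean algorithm in ℚ[n]:
  n^4 + 13n^3 + 85n^2 + 324n + 396 = (n + 9)(n^3 + 4n^2 + 30n + 252) + (19n^2 - 198n - 1872)
  n^3 + 4n^2 + 30n + 252 = ((1/19)n + 274/361)(19n^2 - 198n - 1872) + ((100650/361)n + 603900/361)
  19n^2 - 198n - 1872 = ((6859/100650)n - 18772/16775)((100650/361)n + 603900/361) + (0)
Last nonzero remainder: (100650/361)n + 603900/361. Dividing through by 100650/361 gives the monic gcd n + 6.

n + 6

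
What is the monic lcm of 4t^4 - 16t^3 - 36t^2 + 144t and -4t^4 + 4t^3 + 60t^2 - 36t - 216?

Repeated division with remainder:
  4t^4 - 16t^3 - 36t^2 + 144t = (-1)(-4t^4 + 4t^3 + 60t^2 - 36t - 216) + (-12t^3 + 24t^2 + 108t - 216)
  -4t^4 + 4t^3 + 60t^2 - 36t - 216 = ((1/3)t + 1/3)(-12t^3 + 24t^2 + 108t - 216) + (16t^2 - 144)
  -12t^3 + 24t^2 + 108t - 216 = (-(3/4)t + 3/2)(16t^2 - 144) + (0)
Last nonzero remainder: 16t^2 - 144. Dividing through by 16 gives the monic gcd t^2 - 9.
Then lcm(f, g) = f·g / gcd(f, g); expanding and making the result monic gives the answer.

t^6 - 5t^5 - 11t^4 + 69t^3 + 18t^2 - 216t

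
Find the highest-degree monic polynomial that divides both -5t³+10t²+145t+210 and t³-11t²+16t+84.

t²-5t-14

By polynomial division,
  -5t³+10t²+145t+210 = (-5)(t³-11t²+16t+84) + (-45t²+225t+630)
  t³-11t²+16t+84 = (-(1/45)t+2/15)(-45t²+225t+630) + (0)
Last nonzero remainder: -45t²+225t+630. Dividing through by -45 gives the monic gcd t²-5t-14.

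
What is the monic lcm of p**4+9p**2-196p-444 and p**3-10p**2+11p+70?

Apply the Euclidean algorithm:
  p**4+9p**2-196p-444 = (p+10)(p**3-10p**2+11p+70) + (98p**2-376p-1144)
  p**3-10p**2+11p+70 = ((1/98)p-151/2401)(98p**2-376p-1144) + (-(2337/2401)p-4674/2401)
  98p**2-376p-1144 = (-(235298/2337)p+1373372/2337)(-(2337/2401)p-4674/2401) + (0)
Last nonzero remainder: -(2337/2401)p-4674/2401. Dividing through by -2337/2401 gives the monic gcd p+2.
Then lcm(f, g) = f·g / gcd(f, g); expanding and making the result monic gives the answer.

p**6-12p**5+44p**4-304p**3+2223p**2-1532p-15540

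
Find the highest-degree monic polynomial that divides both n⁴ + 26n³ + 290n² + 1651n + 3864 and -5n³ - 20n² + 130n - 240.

Euclidean algorithm in ℚ[n]:
  n⁴ + 26n³ + 290n² + 1651n + 3864 = (-(1/5)n - 22/5)(-5n³ - 20n² + 130n - 240) + (228n² + 2175n + 2808)
  -5n³ - 20n² + 130n - 240 = (-(5/228)n + 2105/17328)(228n² + 2175n + 2808) + (-(419565/5776)n - 419565/722)
  228n² + 2175n + 2808 = (-(438976/139855)n - 675792/139855)(-(419565/5776)n - 419565/722) + (0)
Last nonzero remainder: -(419565/5776)n - 419565/722. Dividing through by -419565/5776 gives the monic gcd n + 8.

n + 8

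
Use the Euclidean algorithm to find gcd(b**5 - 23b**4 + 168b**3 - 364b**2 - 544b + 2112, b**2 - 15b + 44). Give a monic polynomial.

b**2 - 15b + 44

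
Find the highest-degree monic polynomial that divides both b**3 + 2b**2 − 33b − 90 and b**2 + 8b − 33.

1

Repeated division with remainder:
  b**3 + 2b**2 − 33b − 90 = (b − 6)(b**2 + 8b − 33) + (48b − 288)
  b**2 + 8b − 33 = ((1/48)b + 7/24)(48b − 288) + (51)
  48b − 288 = ((16/17)b − 96/17)(51) + (0)
The last nonzero remainder is the constant 51, so the polynomials are coprime and gcd = 1.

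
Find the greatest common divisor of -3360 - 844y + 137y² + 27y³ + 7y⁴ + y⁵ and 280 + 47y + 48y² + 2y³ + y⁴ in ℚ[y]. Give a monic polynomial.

40 + y + y²

Euclidean algorithm in ℚ[y]:
  y⁵ + 7y⁴ + 27y³ + 137y² - 844y - 3360 = (y + 5)(y⁴ + 2y³ + 48y² + 47y + 280) + (-31y³ - 150y² - 1359y - 4760)
  y⁴ + 2y³ + 48y² + 47y + 280 = (-(1/31)y + 88/961)(-31y³ - 150y² - 1359y - 4760) + ((17199/961)y² + (17199/961)y + 687960/961)
  -31y³ - 150y² - 1359y - 4760 = (-(29791/17199)y - 16337/2457)((17199/961)y² + (17199/961)y + 687960/961) + (0)
Last nonzero remainder: (17199/961)y² + (17199/961)y + 687960/961. Dividing through by 17199/961 gives the monic gcd y² + y + 40.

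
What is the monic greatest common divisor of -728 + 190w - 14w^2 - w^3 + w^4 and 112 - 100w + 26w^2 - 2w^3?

-4 + w

By polynomial division,
  w^4 - w^3 - 14w^2 + 190w - 728 = (-(1/2)w - 6)(-2w^3 + 26w^2 - 100w + 112) + (92w^2 - 354w - 56)
  -2w^3 + 26w^2 - 100w + 112 = (-(1/46)w + 421/2116)(92w^2 - 354w - 56) + (-(32571/1058)w + 65142/529)
  92w^2 - 354w - 56 = (-(97336/32571)w - 2116/4653)(-(32571/1058)w + 65142/529) + (0)
Last nonzero remainder: -(32571/1058)w + 65142/529. Dividing through by -32571/1058 gives the monic gcd w - 4.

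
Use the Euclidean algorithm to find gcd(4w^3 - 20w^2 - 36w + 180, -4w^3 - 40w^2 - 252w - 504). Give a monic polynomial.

w + 3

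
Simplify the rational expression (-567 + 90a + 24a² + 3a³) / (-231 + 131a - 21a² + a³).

Apply the Euclidean algorithm:
  3a³ + 24a² + 90a - 567 = (3)(a³ - 21a² + 131a - 231) + (87a² - 303a + 126)
  a³ - 21a² + 131a - 231 = ((1/87)a - 508/2523)(87a² - 303a + 126) + ((57645/841)a - 172935/841)
  87a² - 303a + 126 = ((24389/19215)a - 1682/2745)((57645/841)a - 172935/841) + (0)
Last nonzero remainder: (57645/841)a - 172935/841. Dividing through by 57645/841 gives the monic gcd a - 3.
Cancel a - 3 from numerator and denominator to get the reduced form.

(189 + 33a + 3a²)/(77 - 18a + a²)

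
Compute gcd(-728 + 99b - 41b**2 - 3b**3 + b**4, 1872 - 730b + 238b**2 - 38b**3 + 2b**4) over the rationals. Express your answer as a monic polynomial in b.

-104 + 29b - 10b**2 + b**3

By polynomial division,
  b**4 - 3b**3 - 41b**2 + 99b - 728 = (1/2)(2b**4 - 38b**3 + 238b**2 - 730b + 1872) + (16b**3 - 160b**2 + 464b - 1664)
  2b**4 - 38b**3 + 238b**2 - 730b + 1872 = ((1/8)b - 9/8)(16b**3 - 160b**2 + 464b - 1664) + (0)
Last nonzero remainder: 16b**3 - 160b**2 + 464b - 1664. Dividing through by 16 gives the monic gcd b**3 - 10b**2 + 29b - 104.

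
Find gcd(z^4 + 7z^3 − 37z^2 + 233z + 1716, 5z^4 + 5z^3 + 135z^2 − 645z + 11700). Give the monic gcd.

z^2 − 8z + 39

Apply the Euclidean algorithm:
  z^4 + 7z^3 − 37z^2 + 233z + 1716 = (1/5)(5z^4 + 5z^3 + 135z^2 − 645z + 11700) + (6z^3 − 64z^2 + 362z − 624)
  5z^4 + 5z^3 + 135z^2 − 645z + 11700 = ((5/6)z + 175/18)(6z^3 − 64z^2 + 362z − 624) + ((4100/9)z^2 − (32800/9)z + 53300/3)
  6z^3 − 64z^2 + 362z − 624 = ((27/2050)z − 36/1025)((4100/9)z^2 − (32800/9)z + 53300/3) + (0)
Last nonzero remainder: (4100/9)z^2 − (32800/9)z + 53300/3. Dividing through by 4100/9 gives the monic gcd z^2 − 8z + 39.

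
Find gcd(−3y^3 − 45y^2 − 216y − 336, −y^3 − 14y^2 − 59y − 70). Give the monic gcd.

Apply the Euclidean algorithm:
  −3y^3 − 45y^2 − 216y − 336 = (3)(−y^3 − 14y^2 − 59y − 70) + (−3y^2 − 39y − 126)
  −y^3 − 14y^2 − 59y − 70 = ((1/3)y + 1/3)(−3y^2 − 39y − 126) + (−4y − 28)
  −3y^2 − 39y − 126 = ((3/4)y + 9/2)(−4y − 28) + (0)
Last nonzero remainder: −4y − 28. Dividing through by −4 gives the monic gcd y + 7.

y + 7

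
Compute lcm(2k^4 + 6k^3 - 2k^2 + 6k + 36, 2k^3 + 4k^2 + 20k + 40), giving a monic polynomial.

k^6 + 3k^5 + 9k^4 + 33k^3 + 8k^2 + 30k + 180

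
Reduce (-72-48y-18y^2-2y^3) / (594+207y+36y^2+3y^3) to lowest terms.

(-12-6y-2y^2)/(99+18y+3y^2)

Repeated division with remainder:
  -2y^3-18y^2-48y-72 = (-2/3)(3y^3+36y^2+207y+594) + (6y^2+90y+324)
  3y^3+36y^2+207y+594 = ((1/2)y-3/2)(6y^2+90y+324) + (180y+1080)
  6y^2+90y+324 = ((1/30)y+3/10)(180y+1080) + (0)
Last nonzero remainder: 180y+1080. Dividing through by 180 gives the monic gcd y+6.
Cancel y+6 from numerator and denominator to get the reduced form.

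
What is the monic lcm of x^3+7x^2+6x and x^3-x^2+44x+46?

x^5+5x^4+38x^3+310x^2+276x

Repeated division with remainder:
  x^3+7x^2+6x = (x^3-x^2+44x+46) + (8x^2-38x-46)
  x^3-x^2+44x+46 = ((1/8)x+15/32)(8x^2-38x-46) + ((1081/16)x+1081/16)
  8x^2-38x-46 = ((128/1081)x-32/47)((1081/16)x+1081/16) + (0)
Last nonzero remainder: (1081/16)x+1081/16. Dividing through by 1081/16 gives the monic gcd x+1.
Then lcm(f, g) = f·g / gcd(f, g); expanding and making the result monic gives the answer.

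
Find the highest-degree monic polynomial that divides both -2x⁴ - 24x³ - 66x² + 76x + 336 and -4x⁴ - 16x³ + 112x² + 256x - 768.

By polynomial division,
  -2x⁴ - 24x³ - 66x² + 76x + 336 = (1/2)(-4x⁴ - 16x³ + 112x² + 256x - 768) + (-16x³ - 122x² - 52x + 720)
  -4x⁴ - 16x³ + 112x² + 256x - 768 = ((1/4)x - 29/32)(-16x³ - 122x² - 52x + 720) + ((231/16)x² + (231/8)x - 231/2)
  -16x³ - 122x² - 52x + 720 = (-(256/231)x - 480/77)((231/16)x² + (231/8)x - 231/2) + (0)
Last nonzero remainder: (231/16)x² + (231/8)x - 231/2. Dividing through by 231/16 gives the monic gcd x² + 2x - 8.

x² + 2x - 8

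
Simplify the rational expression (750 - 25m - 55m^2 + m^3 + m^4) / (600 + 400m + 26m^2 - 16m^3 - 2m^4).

By polynomial division,
  m^4 + m^3 - 55m^2 - 25m + 750 = (-1/2)(-2m^4 - 16m^3 + 26m^2 + 400m + 600) + (-7m^3 - 42m^2 + 175m + 1050)
  -2m^4 - 16m^3 + 26m^2 + 400m + 600 = ((2/7)m + 4/7)(-7m^3 - 42m^2 + 175m + 1050) + (0)
Last nonzero remainder: -7m^3 - 42m^2 + 175m + 1050. Dividing through by -7 gives the monic gcd m^3 + 6m^2 - 25m - 150.
Cancel m^3 + 6m^2 - 25m - 150 from numerator and denominator to get the reduced form.

(5 - m)/(4 + 2m)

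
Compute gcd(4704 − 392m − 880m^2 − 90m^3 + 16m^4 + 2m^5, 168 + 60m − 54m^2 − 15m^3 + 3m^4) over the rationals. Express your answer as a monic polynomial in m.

By polynomial division,
  2m^5 + 16m^4 − 90m^3 − 880m^2 − 392m + 4704 = ((2/3)m + 26/3)(3m^4 − 15m^3 − 54m^2 + 60m + 168) + (76m^3 − 452m^2 − 1024m + 3248)
  3m^4 − 15m^3 − 54m^2 + 60m + 168 = ((3/76)m + 27/722)(76m^3 − 452m^2 − 1024m + 3248) + ((1200/361)m^2 − (10800/361)m + 16800/361)
  76m^3 − 452m^2 − 1024m + 3248 = ((6859/300)m + 10469/150)((1200/361)m^2 − (10800/361)m + 16800/361) + (0)
Last nonzero remainder: (1200/361)m^2 − (10800/361)m + 16800/361. Dividing through by 1200/361 gives the monic gcd m^2 − 9m + 14.

14 − 9m + m^2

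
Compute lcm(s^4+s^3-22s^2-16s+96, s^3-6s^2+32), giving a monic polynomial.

Euclidean algorithm in ℚ[s]:
  s^4+s^3-22s^2-16s+96 = (s+7)(s^3-6s^2+32) + (20s^2-48s-128)
  s^3-6s^2+32 = ((1/20)s-9/50)(20s^2-48s-128) + (-(56/25)s+224/25)
  20s^2-48s-128 = (-(125/14)s-100/7)(-(56/25)s+224/25) + (0)
Last nonzero remainder: -(56/25)s+224/25. Dividing through by -56/25 gives the monic gcd s-4.
Then lcm(f, g) = f·g / gcd(f, g); expanding and making the result monic gives the answer.

s^6-s^5-32s^4+20s^3+304s^2-64s-768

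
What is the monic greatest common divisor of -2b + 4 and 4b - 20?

1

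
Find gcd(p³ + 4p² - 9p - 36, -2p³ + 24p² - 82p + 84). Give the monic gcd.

p - 3

Repeated division with remainder:
  p³ + 4p² - 9p - 36 = (-1/2)(-2p³ + 24p² - 82p + 84) + (16p² - 50p + 6)
  -2p³ + 24p² - 82p + 84 = (-(1/8)p + 71/64)(16p² - 50p + 6) + (-(825/32)p + 2475/32)
  16p² - 50p + 6 = (-(512/825)p + 64/825)(-(825/32)p + 2475/32) + (0)
Last nonzero remainder: -(825/32)p + 2475/32. Dividing through by -825/32 gives the monic gcd p - 3.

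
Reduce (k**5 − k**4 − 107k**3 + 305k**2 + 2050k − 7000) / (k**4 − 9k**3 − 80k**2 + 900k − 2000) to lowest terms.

(k**2 − 2k − 35)/(k − 10)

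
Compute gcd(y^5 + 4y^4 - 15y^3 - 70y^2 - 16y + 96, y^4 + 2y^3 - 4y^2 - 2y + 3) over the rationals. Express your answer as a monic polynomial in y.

y^2 + 2y - 3

Repeated division with remainder:
  y^5 + 4y^4 - 15y^3 - 70y^2 - 16y + 96 = (y + 2)(y^4 + 2y^3 - 4y^2 - 2y + 3) + (-15y^3 - 60y^2 - 15y + 90)
  y^4 + 2y^3 - 4y^2 - 2y + 3 = (-(1/15)y + 2/15)(-15y^3 - 60y^2 - 15y + 90) + (3y^2 + 6y - 9)
  -15y^3 - 60y^2 - 15y + 90 = (-5y - 10)(3y^2 + 6y - 9) + (0)
Last nonzero remainder: 3y^2 + 6y - 9. Dividing through by 3 gives the monic gcd y^2 + 2y - 3.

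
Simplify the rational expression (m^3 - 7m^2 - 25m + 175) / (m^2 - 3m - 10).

(m^2 - 2m - 35)/(m + 2)

By polynomial division,
  m^3 - 7m^2 - 25m + 175 = (m - 4)(m^2 - 3m - 10) + (-27m + 135)
  m^2 - 3m - 10 = (-(1/27)m - 2/27)(-27m + 135) + (0)
Last nonzero remainder: -27m + 135. Dividing through by -27 gives the monic gcd m - 5.
Cancel m - 5 from numerator and denominator to get the reduced form.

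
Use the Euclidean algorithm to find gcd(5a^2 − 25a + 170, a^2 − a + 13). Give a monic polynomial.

Euclidean algorithm in ℚ[a]:
  5a^2 − 25a + 170 = (5)(a^2 − a + 13) + (−20a + 105)
  a^2 − a + 13 = (−(1/20)a − 17/80)(−20a + 105) + (565/16)
  −20a + 105 = (−(64/113)a + 336/113)(565/16) + (0)
The last nonzero remainder is the constant 565/16, so the polynomials are coprime and gcd = 1.

1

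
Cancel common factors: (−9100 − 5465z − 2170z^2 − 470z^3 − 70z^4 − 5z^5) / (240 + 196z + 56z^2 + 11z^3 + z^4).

Euclidean algorithm in ℚ[z]:
  −5z^5 − 70z^4 − 470z^3 − 2170z^2 − 5465z − 9100 = (−5z − 15)(z^4 + 11z^3 + 56z^2 + 196z + 240) + (−25z^3 − 350z^2 − 1325z − 5500)
  z^4 + 11z^3 + 56z^2 + 196z + 240 = (−(1/25)z + 3/25)(−25z^3 − 350z^2 − 1325z − 5500) + (45z^2 + 135z + 900)
  −25z^3 − 350z^2 − 1325z − 5500 = (−(5/9)z − 55/9)(45z^2 + 135z + 900) + (0)
Last nonzero remainder: 45z^2 + 135z + 900. Dividing through by 45 gives the monic gcd z^2 + 3z + 20.
Cancel z^2 + 3z + 20 from numerator and denominator to get the reduced form.

(−455 − 205z − 55z^2 − 5z^3)/(12 + 8z + z^2)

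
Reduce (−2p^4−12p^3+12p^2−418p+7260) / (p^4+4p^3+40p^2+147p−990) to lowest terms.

(−2p^2−10p+132)/(p^2+3p−18)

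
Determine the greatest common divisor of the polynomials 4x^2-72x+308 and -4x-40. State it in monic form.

Repeated division with remainder:
  4x^2-72x+308 = (-x+28)(-4x-40) + (1428)
  -4x-40 = (-(1/357)x-10/357)(1428) + (0)
The last nonzero remainder is the constant 1428, so the polynomials are coprime and gcd = 1.

1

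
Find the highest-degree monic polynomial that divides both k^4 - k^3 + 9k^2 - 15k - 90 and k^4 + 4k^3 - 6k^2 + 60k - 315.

Apply the Euclidean algorithm:
  k^4 - k^3 + 9k^2 - 15k - 90 = (k^4 + 4k^3 - 6k^2 + 60k - 315) + (-5k^3 + 15k^2 - 75k + 225)
  k^4 + 4k^3 - 6k^2 + 60k - 315 = (-(1/5)k - 7/5)(-5k^3 + 15k^2 - 75k + 225) + (0)
Last nonzero remainder: -5k^3 + 15k^2 - 75k + 225. Dividing through by -5 gives the monic gcd k^3 - 3k^2 + 15k - 45.

k^3 - 3k^2 + 15k - 45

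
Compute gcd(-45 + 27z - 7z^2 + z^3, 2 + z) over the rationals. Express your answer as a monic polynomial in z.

By polynomial division,
  z^3 - 7z^2 + 27z - 45 = (z^2 - 9z + 45)(z + 2) + (-135)
  z + 2 = (-(1/135)z - 2/135)(-135) + (0)
The last nonzero remainder is the constant -135, so the polynomials are coprime and gcd = 1.

1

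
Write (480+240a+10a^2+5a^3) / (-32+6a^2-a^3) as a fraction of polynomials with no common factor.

(-240-5a^2)/(16-8a+a^2)

Repeated division with remainder:
  5a^3+10a^2+240a+480 = (-5)(-a^3+6a^2-32) + (40a^2+240a+320)
  -a^3+6a^2-32 = (-(1/40)a+3/10)(40a^2+240a+320) + (-64a-128)
  40a^2+240a+320 = (-(5/8)a-5/2)(-64a-128) + (0)
Last nonzero remainder: -64a-128. Dividing through by -64 gives the monic gcd a+2.
Cancel a+2 from numerator and denominator to get the reduced form.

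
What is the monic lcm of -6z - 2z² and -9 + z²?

Euclidean algorithm in ℚ[z]:
  -2z² - 6z = (-2)(z² - 9) + (-6z - 18)
  z² - 9 = (-(1/6)z + 1/2)(-6z - 18) + (0)
Last nonzero remainder: -6z - 18. Dividing through by -6 gives the monic gcd z + 3.
Then lcm(f, g) = f·g / gcd(f, g); expanding and making the result monic gives the answer.

-9z + z³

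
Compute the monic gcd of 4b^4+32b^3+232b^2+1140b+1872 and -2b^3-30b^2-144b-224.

b+4

Repeated division with remainder:
  4b^4+32b^3+232b^2+1140b+1872 = (-2b+14)(-2b^3-30b^2-144b-224) + (364b^2+2708b+5008)
  -2b^3-30b^2-144b-224 = (-(1/182)b-344/8281)(364b^2+2708b+5008) + (-(33048/8281)b-132192/8281)
  364b^2+2708b+5008 = (-(753571/8262)b-2591953/8262)(-(33048/8281)b-132192/8281) + (0)
Last nonzero remainder: -(33048/8281)b-132192/8281. Dividing through by -33048/8281 gives the monic gcd b+4.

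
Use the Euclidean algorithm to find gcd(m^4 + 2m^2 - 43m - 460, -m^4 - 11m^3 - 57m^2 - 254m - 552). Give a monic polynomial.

Repeated division with remainder:
  m^4 + 2m^2 - 43m - 460 = (-1)(-m^4 - 11m^3 - 57m^2 - 254m - 552) + (-11m^3 - 55m^2 - 297m - 1012)
  -m^4 - 11m^3 - 57m^2 - 254m - 552 = ((1/11)m + 6/11)(-11m^3 - 55m^2 - 297m - 1012) + (0)
Last nonzero remainder: -11m^3 - 55m^2 - 297m - 1012. Dividing through by -11 gives the monic gcd m^3 + 5m^2 + 27m + 92.

m^3 + 5m^2 + 27m + 92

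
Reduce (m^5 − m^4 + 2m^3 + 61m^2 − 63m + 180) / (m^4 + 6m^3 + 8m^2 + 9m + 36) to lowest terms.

Euclidean algorithm in ℚ[m]:
  m^5 − m^4 + 2m^3 + 61m^2 − 63m + 180 = (m − 7)(m^4 + 6m^3 + 8m^2 + 9m + 36) + (36m^3 + 108m^2 − 36m + 432)
  m^4 + 6m^3 + 8m^2 + 9m + 36 = ((1/36)m + 1/12)(36m^3 + 108m^2 − 36m + 432) + (0)
Last nonzero remainder: 36m^3 + 108m^2 − 36m + 432. Dividing through by 36 gives the monic gcd m^3 + 3m^2 − m + 12.
Cancel m^3 + 3m^2 − m + 12 from numerator and denominator to get the reduced form.

(m^2 − 4m + 15)/(m + 3)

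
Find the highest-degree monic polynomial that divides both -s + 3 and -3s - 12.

Repeated division with remainder:
  -s + 3 = (1/3)(-3s - 12) + (7)
  -3s - 12 = (-(3/7)s - 12/7)(7) + (0)
The last nonzero remainder is the constant 7, so the polynomials are coprime and gcd = 1.

1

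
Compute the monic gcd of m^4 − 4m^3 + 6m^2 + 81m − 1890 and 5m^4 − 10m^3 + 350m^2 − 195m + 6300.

m^2 − 3m + 45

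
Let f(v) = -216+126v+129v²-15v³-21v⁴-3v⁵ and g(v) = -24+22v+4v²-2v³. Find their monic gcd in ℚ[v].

Repeated division with remainder:
  -3v⁵-21v⁴-15v³+129v²+126v-216 = ((3/2)v²+(27/2)v+51)(-2v³+4v²+22v-24) + (-336v²-672v+1008)
  -2v³+4v²+22v-24 = ((1/168)v-1/42)(-336v²-672v+1008) + (0)
Last nonzero remainder: -336v²-672v+1008. Dividing through by -336 gives the monic gcd v²+2v-3.

-3+2v+v²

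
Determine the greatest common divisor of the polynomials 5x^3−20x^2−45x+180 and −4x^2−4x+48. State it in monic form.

x−3

Apply the Euclidean algorithm:
  5x^3−20x^2−45x+180 = (−(5/4)x+25/4)(−4x^2−4x+48) + (40x−120)
  −4x^2−4x+48 = (−(1/10)x−2/5)(40x−120) + (0)
Last nonzero remainder: 40x−120. Dividing through by 40 gives the monic gcd x−3.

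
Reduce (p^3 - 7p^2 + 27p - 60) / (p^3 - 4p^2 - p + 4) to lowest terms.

Apply the Euclidean algorithm:
  p^3 - 7p^2 + 27p - 60 = (p^3 - 4p^2 - p + 4) + (-3p^2 + 28p - 64)
  p^3 - 4p^2 - p + 4 = (-(1/3)p - 16/9)(-3p^2 + 28p - 64) + ((247/9)p - 988/9)
  -3p^2 + 28p - 64 = (-(27/247)p + 144/247)((247/9)p - 988/9) + (0)
Last nonzero remainder: (247/9)p - 988/9. Dividing through by 247/9 gives the monic gcd p - 4.
Cancel p - 4 from numerator and denominator to get the reduced form.

(p^2 - 3p + 15)/(p^2 - 1)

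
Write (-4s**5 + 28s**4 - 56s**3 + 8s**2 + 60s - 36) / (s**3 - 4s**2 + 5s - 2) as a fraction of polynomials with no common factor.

(-4s**3 + 20s**2 - 12s - 36)/(s - 2)

Repeated division with remainder:
  -4s**5 + 28s**4 - 56s**3 + 8s**2 + 60s - 36 = (-4s**2 + 12s + 12)(s**3 - 4s**2 + 5s - 2) + (-12s**2 + 24s - 12)
  s**3 - 4s**2 + 5s - 2 = (-(1/12)s + 1/6)(-12s**2 + 24s - 12) + (0)
Last nonzero remainder: -12s**2 + 24s - 12. Dividing through by -12 gives the monic gcd s**2 - 2s + 1.
Cancel s**2 - 2s + 1 from numerator and denominator to get the reduced form.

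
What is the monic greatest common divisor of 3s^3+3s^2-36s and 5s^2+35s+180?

Apply the Euclidean algorithm:
  3s^3+3s^2-36s = ((3/5)s-18/5)(5s^2+35s+180) + (-18s+648)
  5s^2+35s+180 = (-(5/18)s-215/18)(-18s+648) + (7920)
  -18s+648 = (-(1/440)s+9/110)(7920) + (0)
The last nonzero remainder is the constant 7920, so the polynomials are coprime and gcd = 1.

1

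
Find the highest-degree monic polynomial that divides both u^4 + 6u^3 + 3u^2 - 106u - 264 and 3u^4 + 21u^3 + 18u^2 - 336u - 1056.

u^3 + 3u^2 - 6u - 88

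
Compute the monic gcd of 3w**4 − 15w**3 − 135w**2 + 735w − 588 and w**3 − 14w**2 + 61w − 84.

Euclidean algorithm in ℚ[w]:
  3w**4 − 15w**3 − 135w**2 + 735w − 588 = (3w + 27)(w**3 − 14w**2 + 61w − 84) + (60w**2 − 660w + 1680)
  w**3 − 14w**2 + 61w − 84 = ((1/60)w − 1/20)(60w**2 − 660w + 1680) + (0)
Last nonzero remainder: 60w**2 − 660w + 1680. Dividing through by 60 gives the monic gcd w**2 − 11w + 28.

w**2 − 11w + 28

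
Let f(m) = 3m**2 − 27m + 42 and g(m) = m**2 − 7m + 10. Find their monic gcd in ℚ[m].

m − 2

Apply the Euclidean algorithm:
  3m**2 − 27m + 42 = (3)(m**2 − 7m + 10) + (−6m + 12)
  m**2 − 7m + 10 = (−(1/6)m + 5/6)(−6m + 12) + (0)
Last nonzero remainder: −6m + 12. Dividing through by −6 gives the monic gcd m − 2.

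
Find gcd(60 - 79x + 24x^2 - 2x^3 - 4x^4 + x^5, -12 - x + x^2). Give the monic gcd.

-12 - x + x^2

Euclidean algorithm in ℚ[x]:
  x^5 - 4x^4 - 2x^3 + 24x^2 - 79x + 60 = (x^3 - 3x^2 + 7x - 5)(x^2 - x - 12) + (0)
The last nonzero remainder x^2 - x - 12 is already monic.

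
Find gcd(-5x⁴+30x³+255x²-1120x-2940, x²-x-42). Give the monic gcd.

x²-x-42

Euclidean algorithm in ℚ[x]:
  -5x⁴+30x³+255x²-1120x-2940 = (-5x²+25x+70)(x²-x-42) + (0)
The last nonzero remainder x²-x-42 is already monic.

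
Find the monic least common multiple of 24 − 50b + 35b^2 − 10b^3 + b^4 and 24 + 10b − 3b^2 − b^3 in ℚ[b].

Apply the Euclidean algorithm:
  b^4 − 10b^3 + 35b^2 − 50b + 24 = (−b + 13)(−b^3 − 3b^2 + 10b + 24) + (84b^2 − 156b − 288)
  −b^3 − 3b^2 + 10b + 24 = (−(1/84)b − 17/294)(84b^2 − 156b − 288) + (−(120/49)b + 360/49)
  84b^2 − 156b − 288 = (−(343/10)b − 196/5)(−(120/49)b + 360/49) + (0)
Last nonzero remainder: −(120/49)b + 360/49. Dividing through by −120/49 gives the monic gcd b − 3.
Then lcm(f, g) = f·g / gcd(f, g); expanding and making the result monic gives the answer.

192 − 256b + 4b^2 + 80b^3 − 17b^4 − 4b^5 + b^6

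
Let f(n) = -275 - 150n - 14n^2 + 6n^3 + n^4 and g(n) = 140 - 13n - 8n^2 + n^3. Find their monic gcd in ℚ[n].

-5 + n

Apply the Euclidean algorithm:
  n^4 + 6n^3 - 14n^2 - 150n - 275 = (n + 14)(n^3 - 8n^2 - 13n + 140) + (111n^2 - 108n - 2235)
  n^3 - 8n^2 - 13n + 140 = ((1/111)n - 260/4107)(111n^2 - 108n - 2235) + ((408/1369)n - 2040/1369)
  111n^2 - 108n - 2235 = ((50653/136)n + 203981/136)((408/1369)n - 2040/1369) + (0)
Last nonzero remainder: (408/1369)n - 2040/1369. Dividing through by 408/1369 gives the monic gcd n - 5.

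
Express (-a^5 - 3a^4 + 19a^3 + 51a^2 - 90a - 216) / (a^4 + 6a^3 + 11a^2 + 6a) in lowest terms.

Euclidean algorithm in ℚ[a]:
  -a^5 - 3a^4 + 19a^3 + 51a^2 - 90a - 216 = (-a + 3)(a^4 + 6a^3 + 11a^2 + 6a) + (12a^3 + 24a^2 - 108a - 216)
  a^4 + 6a^3 + 11a^2 + 6a = ((1/12)a + 1/3)(12a^3 + 24a^2 - 108a - 216) + (12a^2 + 60a + 72)
  12a^3 + 24a^2 - 108a - 216 = (a - 3)(12a^2 + 60a + 72) + (0)
Last nonzero remainder: 12a^2 + 60a + 72. Dividing through by 12 gives the monic gcd a^2 + 5a + 6.
Cancel a^2 + 5a + 6 from numerator and denominator to get the reduced form.

(-a^3 + 2a^2 + 15a - 36)/(a^2 + a)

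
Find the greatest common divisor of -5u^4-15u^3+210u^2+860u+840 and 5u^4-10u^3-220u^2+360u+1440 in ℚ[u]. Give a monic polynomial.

u^2+8u+12

Repeated division with remainder:
  -5u^4-15u^3+210u^2+860u+840 = (-1)(5u^4-10u^3-220u^2+360u+1440) + (-25u^3-10u^2+1220u+2280)
  5u^4-10u^3-220u^2+360u+1440 = (-(1/5)u+12/25)(-25u^3-10u^2+1220u+2280) + ((144/5)u^2+(1152/5)u+1728/5)
  -25u^3-10u^2+1220u+2280 = (-(125/144)u+475/72)((144/5)u^2+(1152/5)u+1728/5) + (0)
Last nonzero remainder: (144/5)u^2+(1152/5)u+1728/5. Dividing through by 144/5 gives the monic gcd u^2+8u+12.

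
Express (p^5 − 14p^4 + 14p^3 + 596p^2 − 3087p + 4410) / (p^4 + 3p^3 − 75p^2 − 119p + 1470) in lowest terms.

Apply the Euclidean algorithm:
  p^5 − 14p^4 + 14p^3 + 596p^2 − 3087p + 4410 = (p − 17)(p^4 + 3p^3 − 75p^2 − 119p + 1470) + (140p^3 − 560p^2 − 6580p + 29400)
  p^4 + 3p^3 − 75p^2 − 119p + 1470 = ((1/140)p + 1/20)(140p^3 − 560p^2 − 6580p + 29400) + (0)
Last nonzero remainder: 140p^3 − 560p^2 − 6580p + 29400. Dividing through by 140 gives the monic gcd p^3 − 4p^2 − 47p + 210.
Cancel p^3 − 4p^2 − 47p + 210 from numerator and denominator to get the reduced form.

(p^2 − 10p + 21)/(p + 7)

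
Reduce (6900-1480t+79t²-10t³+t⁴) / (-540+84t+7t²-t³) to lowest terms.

(-115-6t-t²)/(9+t)

Repeated division with remainder:
  t⁴-10t³+79t²-1480t+6900 = (-t+3)(-t³+7t²+84t-540) + (142t²-2272t+8520)
  -t³+7t²+84t-540 = (-(1/142)t-9/142)(142t²-2272t+8520) + (0)
Last nonzero remainder: 142t²-2272t+8520. Dividing through by 142 gives the monic gcd t²-16t+60.
Cancel t²-16t+60 from numerator and denominator to get the reduced form.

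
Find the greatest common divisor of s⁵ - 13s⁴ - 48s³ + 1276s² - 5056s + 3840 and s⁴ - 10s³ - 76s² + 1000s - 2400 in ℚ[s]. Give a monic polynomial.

s² + 4s - 60

Apply the Euclidean algorithm:
  s⁵ - 13s⁴ - 48s³ + 1276s² - 5056s + 3840 = (s - 3)(s⁴ - 10s³ - 76s² + 1000s - 2400) + (-2s³ + 48s² + 344s - 3360)
  s⁴ - 10s³ - 76s² + 1000s - 2400 = (-(1/2)s - 7)(-2s³ + 48s² + 344s - 3360) + (432s² + 1728s - 25920)
  -2s³ + 48s² + 344s - 3360 = (-(1/216)s + 7/54)(432s² + 1728s - 25920) + (0)
Last nonzero remainder: 432s² + 1728s - 25920. Dividing through by 432 gives the monic gcd s² + 4s - 60.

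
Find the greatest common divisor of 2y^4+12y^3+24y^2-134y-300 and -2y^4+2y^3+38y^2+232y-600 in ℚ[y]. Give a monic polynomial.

y^2+7y+25

Euclidean algorithm in ℚ[y]:
  2y^4+12y^3+24y^2-134y-300 = (-1)(-2y^4+2y^3+38y^2+232y-600) + (14y^3+62y^2+98y-900)
  -2y^4+2y^3+38y^2+232y-600 = (-(1/7)y+38/49)(14y^3+62y^2+98y-900) + ((192/49)y^2+(192/7)y+4800/49)
  14y^3+62y^2+98y-900 = ((343/96)y-147/16)((192/49)y^2+(192/7)y+4800/49) + (0)
Last nonzero remainder: (192/49)y^2+(192/7)y+4800/49. Dividing through by 192/49 gives the monic gcd y^2+7y+25.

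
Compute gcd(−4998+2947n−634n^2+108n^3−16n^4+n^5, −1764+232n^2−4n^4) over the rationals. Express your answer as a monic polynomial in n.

Apply the Euclidean algorithm:
  n^5−16n^4+108n^3−634n^2+2947n−4998 = (−(1/4)n+4)(−4n^4+232n^2−1764) + (166n^3−1562n^2+2506n+2058)
  −4n^4+232n^2−1764 = (−(2/83)n−1562/6889)(166n^3−1562n^2+2506n+2058) + (−(425600/6889)n^2+(4256000/6889)n−8937600/6889)
  166n^3−1562n^2+2506n+2058 = (−(571787/212800)n−48223/30400)(−(425600/6889)n^2+(4256000/6889)n−8937600/6889) + (0)
Last nonzero remainder: −(425600/6889)n^2+(4256000/6889)n−8937600/6889. Dividing through by −425600/6889 gives the monic gcd n^2−10n+21.

21−10n+n^2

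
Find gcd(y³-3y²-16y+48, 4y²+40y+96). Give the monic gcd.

Apply the Euclidean algorithm:
  y³-3y²-16y+48 = ((1/4)y-13/4)(4y²+40y+96) + (90y+360)
  4y²+40y+96 = ((2/45)y+4/15)(90y+360) + (0)
Last nonzero remainder: 90y+360. Dividing through by 90 gives the monic gcd y+4.

y+4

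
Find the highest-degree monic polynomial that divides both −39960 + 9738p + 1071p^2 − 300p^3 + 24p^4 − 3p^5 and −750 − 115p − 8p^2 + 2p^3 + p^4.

−30 − p + p^2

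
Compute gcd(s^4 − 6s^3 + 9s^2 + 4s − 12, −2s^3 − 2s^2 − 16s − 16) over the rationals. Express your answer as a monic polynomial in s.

Repeated division with remainder:
  s^4 − 6s^3 + 9s^2 + 4s − 12 = (−(1/2)s + 7/2)(−2s^3 − 2s^2 − 16s − 16) + (8s^2 + 52s + 44)
  −2s^3 − 2s^2 − 16s − 16 = (−(1/4)s + 11/8)(8s^2 + 52s + 44) + (−(153/2)s − 153/2)
  8s^2 + 52s + 44 = (−(16/153)s − 88/153)(−(153/2)s − 153/2) + (0)
Last nonzero remainder: −(153/2)s − 153/2. Dividing through by −153/2 gives the monic gcd s + 1.

s + 1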